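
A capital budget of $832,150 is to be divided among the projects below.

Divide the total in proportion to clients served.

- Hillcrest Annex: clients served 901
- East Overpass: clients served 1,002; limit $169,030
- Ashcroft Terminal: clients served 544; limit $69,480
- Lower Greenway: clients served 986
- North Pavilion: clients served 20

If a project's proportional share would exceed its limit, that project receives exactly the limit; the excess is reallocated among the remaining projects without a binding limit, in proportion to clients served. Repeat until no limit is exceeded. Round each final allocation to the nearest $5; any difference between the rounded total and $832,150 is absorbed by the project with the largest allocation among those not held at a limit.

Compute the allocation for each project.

Sum of clients served: 3,453.
Pro-rata shares before constraints: Hillcrest Annex 217,135.00; East Overpass 241,475.33; Ashcroft Terminal 131,100.38; Lower Greenway 237,619.43; North Pavilion 4,819.87.
Cap binds for East Overpass ($169,030), Ashcroft Terminal ($69,480); remaining pool $593,640 reallocated over remaining clients served 1,907.
Redistributed shares: Hillcrest Annex 280,477.00 → $280,475; Lower Greenway 306,937.09 → $306,935; North Pavilion 6,225.90 → $6,225.
Rounding difference +$5 applied to Lower Greenway → $306,940.

Hillcrest Annex: $280,475 · East Overpass: $169,030 · Ashcroft Terminal: $69,480 · Lower Greenway: $306,940 · North Pavilion: $6,225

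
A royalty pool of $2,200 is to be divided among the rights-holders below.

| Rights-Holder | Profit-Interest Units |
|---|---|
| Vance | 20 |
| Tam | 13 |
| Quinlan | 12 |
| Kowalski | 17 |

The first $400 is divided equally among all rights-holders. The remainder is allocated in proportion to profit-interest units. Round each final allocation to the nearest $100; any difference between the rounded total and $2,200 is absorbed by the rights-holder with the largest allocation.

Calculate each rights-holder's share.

Vance: $700; Tam: $500; Quinlan: $400; Kowalski: $600

$400 shared equally gives $100 per rights-holder.
Remainder $1,800 by profit-interest units (total 62): Vance 580.65 → $600; Tam 377.42 → $400; Quinlan 348.39 → $300; Kowalski 493.55 → $500.
Totals: Vance $100 + $600 = $700; Tam $100 + $400 = $500; Quinlan $100 + $300 = $400; Kowalski $100 + $500 = $600.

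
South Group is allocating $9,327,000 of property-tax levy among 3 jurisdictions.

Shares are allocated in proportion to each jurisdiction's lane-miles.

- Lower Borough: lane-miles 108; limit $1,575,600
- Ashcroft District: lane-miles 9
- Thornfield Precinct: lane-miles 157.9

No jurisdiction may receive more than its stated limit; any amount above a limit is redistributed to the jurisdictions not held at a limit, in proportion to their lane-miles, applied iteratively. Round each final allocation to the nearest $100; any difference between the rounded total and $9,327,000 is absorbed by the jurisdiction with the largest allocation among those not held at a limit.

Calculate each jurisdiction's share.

Total lane-miles = 274.9.
Proportional shares (ignoring caps): Lower Borough 3,664,299.75; Ashcroft District 305,358.31; Thornfield Precinct 5,357,341.94.
Cap binds for Lower Borough ($1,575,600); residual $7,751,400 reallocated over remaining lane-miles 166.9.
Shares after redistribution: Ashcroft District 417,990.41 → $418,000; Thornfield Precinct 7,333,409.59 → $7,333,400.

Lower Borough: $1,575,600 · Ashcroft District: $418,000 · Thornfield Precinct: $7,333,400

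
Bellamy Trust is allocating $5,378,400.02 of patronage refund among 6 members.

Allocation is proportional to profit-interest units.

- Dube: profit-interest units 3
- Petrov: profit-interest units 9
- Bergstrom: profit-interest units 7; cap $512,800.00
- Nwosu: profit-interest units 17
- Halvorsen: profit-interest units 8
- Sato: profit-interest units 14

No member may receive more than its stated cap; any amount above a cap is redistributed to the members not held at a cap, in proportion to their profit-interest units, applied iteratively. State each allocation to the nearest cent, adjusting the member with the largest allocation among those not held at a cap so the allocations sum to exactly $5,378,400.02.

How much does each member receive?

Total profit-interest units = 58.
Unconstrained shares: Dube 278,193.1045; Petrov 834,579.3134; Bergstrom 649,117.2438; Nwosu 1,576,427.5921; Halvorsen 741,848.2786; Sato 1,298,234.4876.
Capped: Bergstrom ($512,800.00); residual $4,865,600.02 reallocated over remaining profit-interest units 51.
Redistributed shares: Dube 286,211.7659 → $286,211.77; Petrov 858,635.2976 → $858,635.30; Nwosu 1,621,866.6733 → $1,621,866.67; Halvorsen 763,231.3757 → $763,231.38; Sato 1,335,654.9075 → $1,335,654.91.
Rounding difference −$0.01 applied to Nwosu → $1,621,866.66.

Dube: $286,211.77 | Petrov: $858,635.30 | Bergstrom: $512,800.00 | Nwosu: $1,621,866.66 | Halvorsen: $763,231.38 | Sato: $1,335,654.91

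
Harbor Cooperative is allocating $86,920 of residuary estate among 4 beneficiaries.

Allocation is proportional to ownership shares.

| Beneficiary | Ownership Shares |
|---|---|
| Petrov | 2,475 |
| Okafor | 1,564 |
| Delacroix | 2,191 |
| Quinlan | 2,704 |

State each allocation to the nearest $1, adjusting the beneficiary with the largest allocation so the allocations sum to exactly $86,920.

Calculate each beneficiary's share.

Total ownership shares = 8,934.
Raw shares: Petrov 2,475/8,934 × $86,920 = 24,079.58; Okafor 1,564/8,934 × $86,920 = 15,216.35; Delacroix 2,191/8,934 × $86,920 = 21,316.51; Quinlan 2,704/8,934 × $86,920 = 26,307.55.
Rounded to nearest $1: Petrov $24,080; Okafor $15,216; Delacroix $21,317; Quinlan $26,308. Sum = $86,921.
Difference $86,920 − $86,921 = −$1 applied to largest allocation (Quinlan): Quinlan becomes $26,307.

Petrov: $24,080 | Okafor: $15,216 | Delacroix: $21,317 | Quinlan: $26,307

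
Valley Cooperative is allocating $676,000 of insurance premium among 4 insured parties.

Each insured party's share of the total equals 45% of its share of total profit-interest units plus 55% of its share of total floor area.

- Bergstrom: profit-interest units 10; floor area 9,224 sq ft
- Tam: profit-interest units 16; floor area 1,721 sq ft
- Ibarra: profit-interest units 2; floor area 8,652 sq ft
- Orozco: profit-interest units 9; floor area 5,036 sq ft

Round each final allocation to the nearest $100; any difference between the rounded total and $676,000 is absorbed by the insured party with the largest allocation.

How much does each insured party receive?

Totals — profit-interest units 37, floor area 24,633.
Combined weights (45% profit-interest units + 55% floor area): Bergstrom 0.3276; Tam 0.2330; Ibarra 0.2175; Orozco 0.2219.
Raw shares: Bergstrom 221,439.34; Tam 157,521.99; Ibarra 147,032.84; Orozco 150,005.83.
After rounding ($100): Bergstrom $221,400; Tam $157,500; Ibarra $147,000; Orozco $150,000. Sum = $675,900.
Difference $676,000 − $675,900 = +$100 applied to largest allocation (Bergstrom): Bergstrom becomes $221,500.

Bergstrom: $221,500 · Tam: $157,500 · Ibarra: $147,000 · Orozco: $150,000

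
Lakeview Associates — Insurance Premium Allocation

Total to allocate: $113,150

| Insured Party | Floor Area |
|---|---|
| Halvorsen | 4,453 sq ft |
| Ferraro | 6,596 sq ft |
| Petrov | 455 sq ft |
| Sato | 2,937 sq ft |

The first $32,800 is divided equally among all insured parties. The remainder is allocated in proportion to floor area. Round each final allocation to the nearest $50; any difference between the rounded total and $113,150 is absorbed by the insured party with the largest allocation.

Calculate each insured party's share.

$32,800 shared equally gives $8,200 per insured party.
Remainder $80,350 by floor area (total 14,441): Halvorsen 24,776.58 → $24,800; Ferraro 36,700.27 → $36,700; Petrov 2,531.63 → $2,550; Sato 16,341.52 → $16,350.
Rounding difference −$50 on remainder applied to Ferraro.
Totals: Halvorsen $8,200 + $24,800 = $33,000; Ferraro $8,200 + $36,650 = $44,850; Petrov $8,200 + $2,550 = $10,750; Sato $8,200 + $16,350 = $24,550.

Halvorsen: $33,000 · Ferraro: $44,850 · Petrov: $10,750 · Sato: $24,550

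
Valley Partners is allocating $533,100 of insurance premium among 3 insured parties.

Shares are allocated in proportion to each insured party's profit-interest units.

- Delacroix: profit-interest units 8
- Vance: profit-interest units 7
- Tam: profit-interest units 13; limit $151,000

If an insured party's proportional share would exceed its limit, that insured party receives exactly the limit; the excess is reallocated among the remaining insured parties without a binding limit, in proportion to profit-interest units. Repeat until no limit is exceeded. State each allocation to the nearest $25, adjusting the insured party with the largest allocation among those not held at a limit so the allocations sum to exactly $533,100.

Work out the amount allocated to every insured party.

Total profit-interest units = 28.
Proportional shares (ignoring caps): Delacroix 152,314.29; Vance 133,275.00; Tam 247,510.71.
Held at cap: Tam ($151,000); remaining pool $382,100 reallocated over remaining profit-interest units 15.
Redistributed shares: Delacroix 203,786.67 → $203,775; Vance 178,313.33 → $178,325.

Delacroix: $203,775 | Vance: $178,325 | Tam: $151,000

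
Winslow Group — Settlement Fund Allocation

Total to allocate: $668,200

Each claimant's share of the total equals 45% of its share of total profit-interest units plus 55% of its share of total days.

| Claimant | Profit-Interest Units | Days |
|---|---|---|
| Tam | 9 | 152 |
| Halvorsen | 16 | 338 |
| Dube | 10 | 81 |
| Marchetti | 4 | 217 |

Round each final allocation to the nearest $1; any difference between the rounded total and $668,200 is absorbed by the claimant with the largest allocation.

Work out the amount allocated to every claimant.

Totals — profit-interest units 39, days 788.
Blended shares (45% profit-interest units + 55% days): Tam 0.2099; Halvorsen 0.4205; Dube 0.1719; Marchetti 0.1976.
Unrounded shares: Tam 140,280.25; Halvorsen 280,997.54; Dube 114,877.04; Marchetti 132,045.16.
At nearest $1: Tam $140,280; Halvorsen $280,998; Dube $114,877; Marchetti $132,045. Sum = $668,200.
Rounded total matches; no reconciliation needed.

Tam: $140,280 | Halvorsen: $280,998 | Dube: $114,877 | Marchetti: $132,045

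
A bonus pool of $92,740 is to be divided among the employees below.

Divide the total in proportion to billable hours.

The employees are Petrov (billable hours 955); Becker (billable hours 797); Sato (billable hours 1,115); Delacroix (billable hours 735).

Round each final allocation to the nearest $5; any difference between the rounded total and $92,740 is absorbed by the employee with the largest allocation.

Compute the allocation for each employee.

Petrov: $24,590 · Becker: $20,520 · Sato: $28,705 · Delacroix: $18,925

Sum of billable hours: 3,602.
Raw shares: Petrov 955/3,602 × $92,740 = 24,588.20; Becker 797/3,602 × $92,740 = 20,520.21; Sato 1,115/3,602 × $92,740 = 28,707.69; Delacroix 735/3,602 × $92,740 = 18,923.90.
After rounding ($5): Petrov $24,590; Becker $20,520; Sato $28,710; Delacroix $18,925. Sum = $92,745.
Difference $92,740 − $92,745 = −$5 applied to largest allocation (Sato): Sato becomes $28,705.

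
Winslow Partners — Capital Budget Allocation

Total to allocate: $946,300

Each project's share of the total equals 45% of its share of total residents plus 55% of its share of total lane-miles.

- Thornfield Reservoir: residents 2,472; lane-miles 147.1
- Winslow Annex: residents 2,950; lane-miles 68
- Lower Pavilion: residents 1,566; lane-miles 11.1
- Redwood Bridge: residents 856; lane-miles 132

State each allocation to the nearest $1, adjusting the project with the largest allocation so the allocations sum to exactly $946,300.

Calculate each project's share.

Totals — residents 7,844, lane-miles 358.2.
Combined weights (45% residents + 55% lane-miles): Thornfield Reservoir 0.3677; Winslow Annex 0.2736; Lower Pavilion 0.1069; Redwood Bridge 0.2518.
Proportional shares: Thornfield Reservoir 347,936.38; Winslow Annex 258,953.65; Lower Pavilion 101,143.31; Redwood Bridge 238,266.67.
At nearest $1: Thornfield Reservoir $347,936; Winslow Annex $258,954; Lower Pavilion $101,143; Redwood Bridge $238,267. Sum = $946,300.
No rounding difference to absorb.

Thornfield Reservoir: $347,936; Winslow Annex: $258,954; Lower Pavilion: $101,143; Redwood Bridge: $238,267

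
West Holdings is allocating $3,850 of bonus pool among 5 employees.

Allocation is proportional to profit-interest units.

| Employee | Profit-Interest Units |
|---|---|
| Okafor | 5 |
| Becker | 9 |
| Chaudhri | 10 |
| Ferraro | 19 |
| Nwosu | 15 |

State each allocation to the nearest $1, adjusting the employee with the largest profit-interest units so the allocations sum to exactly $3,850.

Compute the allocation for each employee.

Okafor: $332 · Becker: $597 · Chaudhri: $664 · Ferraro: $1,261 · Nwosu: $996

Sum of profit-interest units: 5 + 9 + 10 + 19 + 15 = 58.
Pro-rata amounts: Okafor 331.90; Becker 597.41; Chaudhri 663.79; Ferraro 1,261.21; Nwosu 995.69.
At nearest $1: Okafor $332; Becker $597; Chaudhri $664; Ferraro $1,261; Nwosu $996. Sum = $3,850.
No rounding difference to absorb.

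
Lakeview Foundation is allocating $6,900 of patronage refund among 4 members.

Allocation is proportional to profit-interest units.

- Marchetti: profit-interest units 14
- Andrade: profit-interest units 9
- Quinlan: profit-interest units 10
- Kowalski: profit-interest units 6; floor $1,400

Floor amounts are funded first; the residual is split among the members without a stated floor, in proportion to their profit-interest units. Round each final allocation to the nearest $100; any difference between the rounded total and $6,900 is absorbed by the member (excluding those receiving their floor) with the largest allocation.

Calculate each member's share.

Marchetti: $2,300 · Andrade: $1,500 · Quinlan: $1,700 · Kowalski: $1,400

Guaranteed amounts: Kowalski $1,400. Balance $5,500.
Balance split over remaining profit-interest units 33: Marchetti 2,333.33 → $2,300; Andrade 1,500.00 → $1,500; Quinlan 1,666.67 → $1,700.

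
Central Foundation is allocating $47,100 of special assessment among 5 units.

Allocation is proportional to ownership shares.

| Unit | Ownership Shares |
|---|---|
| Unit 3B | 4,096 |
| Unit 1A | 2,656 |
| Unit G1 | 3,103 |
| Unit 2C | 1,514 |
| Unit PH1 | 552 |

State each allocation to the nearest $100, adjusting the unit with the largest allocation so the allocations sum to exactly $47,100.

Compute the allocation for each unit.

Combined ownership shares = 11,921.
Proportional shares: Unit 3B 4,096/11,921 × $47,100 = 16,183.34; Unit 1A 2,656/11,921 × $47,100 = 10,493.88; Unit G1 3,103/11,921 × $47,100 = 12,259.99; Unit 2C 1,514/11,921 × $47,100 = 5,981.83; Unit PH1 552/11,921 × $47,100 = 2,180.96.
Rounded to nearest $100: Unit 3B $16,200; Unit 1A $10,500; Unit G1 $12,300; Unit 2C $6,000; Unit PH1 $2,200. Sum = $47,200.
Difference $47,100 − $47,200 = −$100 applied to largest allocation (Unit 3B): Unit 3B becomes $16,100.

Unit 3B: $16,100 | Unit 1A: $10,500 | Unit G1: $12,300 | Unit 2C: $6,000 | Unit PH1: $2,200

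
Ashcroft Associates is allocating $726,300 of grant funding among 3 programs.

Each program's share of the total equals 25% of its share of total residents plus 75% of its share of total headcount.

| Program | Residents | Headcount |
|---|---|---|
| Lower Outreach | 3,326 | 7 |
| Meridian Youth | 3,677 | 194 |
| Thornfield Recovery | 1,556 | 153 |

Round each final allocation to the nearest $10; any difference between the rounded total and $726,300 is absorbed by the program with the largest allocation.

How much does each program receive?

Totals — residents 8,559, headcount 354.
Blended shares (25% residents + 75% headcount): Lower Outreach 0.1120; Meridian Youth 0.5184; Thornfield Recovery 0.3696.
Unrounded shares: Lower Outreach 81,330.86; Meridian Youth 376,527.37; Thornfield Recovery 268,441.77.
After rounding ($10): Lower Outreach $81,330; Meridian Youth $376,530; Thornfield Recovery $268,440. Sum = $726,300.
No rounding difference to absorb.

Lower Outreach: $81,330 · Meridian Youth: $376,530 · Thornfield Recovery: $268,440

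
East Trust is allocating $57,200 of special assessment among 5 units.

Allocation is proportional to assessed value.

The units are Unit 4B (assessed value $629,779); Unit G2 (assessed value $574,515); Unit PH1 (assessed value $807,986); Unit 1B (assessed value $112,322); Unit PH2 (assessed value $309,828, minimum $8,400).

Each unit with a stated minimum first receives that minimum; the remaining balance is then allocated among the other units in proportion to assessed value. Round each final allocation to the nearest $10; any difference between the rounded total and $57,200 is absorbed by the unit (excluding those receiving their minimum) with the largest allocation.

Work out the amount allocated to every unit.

Unit 4B: $14,470 · Unit G2: $13,200 · Unit PH1: $18,550 · Unit 1B: $2,580 · Unit PH2: $8,400

Fund the minimums — Unit PH2 $8,400. Remaining pool $48,800.
Remaining pool split over remaining assessed value 2,124,602: Unit 4B 14,465.40 → $14,470; Unit G2 13,196.04 → $13,200; Unit PH1 18,558.64 → $18,560; Unit 1B 2,579.92 → $2,580.
Rounding difference −$10 applied to Unit PH1 → $18,550.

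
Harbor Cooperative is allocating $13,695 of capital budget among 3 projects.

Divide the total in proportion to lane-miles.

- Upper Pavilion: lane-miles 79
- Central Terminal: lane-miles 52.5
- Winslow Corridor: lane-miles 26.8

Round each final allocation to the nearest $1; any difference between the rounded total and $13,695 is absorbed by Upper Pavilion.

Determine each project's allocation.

Total lane-miles = 158.3.
Unrounded shares: Upper Pavilion 79/158.3 × $13,695 = 6,834.52; Central Terminal 52.5/158.3 × $13,695 = 4,541.93; Winslow Corridor 26.8/158.3 × $13,695 = 2,318.55.
At nearest $1: Upper Pavilion $6,835; Central Terminal $4,542; Winslow Corridor $2,319. Sum = $13,696.
Difference $13,695 − $13,696 = −$1 applied to Upper Pavilion: Upper Pavilion becomes $6,834.

Upper Pavilion: $6,834 | Central Terminal: $4,542 | Winslow Corridor: $2,319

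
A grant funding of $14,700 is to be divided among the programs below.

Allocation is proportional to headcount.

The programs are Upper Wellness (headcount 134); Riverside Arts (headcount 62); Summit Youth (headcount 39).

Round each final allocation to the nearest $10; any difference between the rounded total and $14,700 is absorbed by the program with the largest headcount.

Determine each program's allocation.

Upper Wellness: $8,380 · Riverside Arts: $3,880 · Summit Youth: $2,440

Total headcount = 134 + 62 + 39 = 235.
Proportional shares: Upper Wellness 8,382.13; Riverside Arts 3,878.30; Summit Youth 2,439.57.
After rounding ($10): Upper Wellness $8,380; Riverside Arts $3,880; Summit Youth $2,440. Sum = $14,700.
Sum already equals the total — no adjustment.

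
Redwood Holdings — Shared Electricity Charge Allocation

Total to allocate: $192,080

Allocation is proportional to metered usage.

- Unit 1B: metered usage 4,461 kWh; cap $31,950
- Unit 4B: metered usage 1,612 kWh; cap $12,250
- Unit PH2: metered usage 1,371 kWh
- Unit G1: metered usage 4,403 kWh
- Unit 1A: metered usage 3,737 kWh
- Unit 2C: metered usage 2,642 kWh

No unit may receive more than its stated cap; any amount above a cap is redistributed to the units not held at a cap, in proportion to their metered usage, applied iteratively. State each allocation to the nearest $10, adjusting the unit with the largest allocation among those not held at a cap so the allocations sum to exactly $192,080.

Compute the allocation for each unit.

Total metered usage = 18,226.
Pro-rata shares before constraints: Unit 1B 47,013.55; Unit 4B 16,988.53; Unit PH2 14,448.68; Unit G1 46,402.30; Unit 1A 39,383.46; Unit 2C 27,843.49.
Capped: Unit 1B ($31,950), Unit 4B ($12,250); remaining pool $147,880 reallocated over remaining metered usage 12,153.
Redistributed shares: Unit PH2 16,682.59 → $16,680; Unit G1 53,576.54 → $53,580; Unit 1A 45,472.52 → $45,470; Unit 2C 32,148.36 → $32,150.

Unit 1B: $31,950 · Unit 4B: $12,250 · Unit PH2: $16,680 · Unit G1: $53,580 · Unit 1A: $45,470 · Unit 2C: $32,150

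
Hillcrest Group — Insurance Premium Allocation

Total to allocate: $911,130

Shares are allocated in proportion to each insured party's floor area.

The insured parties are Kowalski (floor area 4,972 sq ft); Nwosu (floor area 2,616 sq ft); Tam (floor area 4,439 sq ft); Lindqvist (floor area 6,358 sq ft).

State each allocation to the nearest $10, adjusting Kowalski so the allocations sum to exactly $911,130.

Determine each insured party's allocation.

Kowalski: $246,410; Nwosu: $129,640; Tam: $219,990; Lindqvist: $315,090

Sum of floor area: 18,385.
Pro-rata amounts: Kowalski 4,972/18,385 × $911,130 = 246,404.04; Nwosu 2,616/18,385 × $911,130 = 129,644.61; Tam 4,439/18,385 × $911,130 = 219,989.45; Lindqvist 6,358/18,385 × $911,130 = 315,091.90.
After rounding ($10): Kowalski $246,400; Nwosu $129,640; Tam $219,990; Lindqvist $315,090. Sum = $911,120.
Difference $911,130 − $911,120 = +$10 applied to Kowalski: Kowalski becomes $246,410.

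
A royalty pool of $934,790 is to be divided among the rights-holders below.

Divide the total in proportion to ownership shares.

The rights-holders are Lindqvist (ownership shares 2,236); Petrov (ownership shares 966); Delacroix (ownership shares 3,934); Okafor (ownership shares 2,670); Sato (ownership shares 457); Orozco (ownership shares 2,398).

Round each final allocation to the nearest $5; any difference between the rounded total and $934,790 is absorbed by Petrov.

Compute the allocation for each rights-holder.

Combined ownership shares = 12,661.
Unrounded shares: Lindqvist 2,236/12,661 × $934,790 = 165,088.89; Petrov 966/12,661 × $934,790 = 71,321.94; Delacroix 3,934/12,661 × $934,790 = 290,456.04; Okafor 2,670/12,661 × $934,790 = 197,132.08; Sato 457/12,661 × $934,790 = 33,741.33; Orozco 2,398/12,661 × $934,790 = 177,049.71.
Rounded to nearest $5: Lindqvist $165,090; Petrov $71,320; Delacroix $290,455; Okafor $197,130; Sato $33,740; Orozco $177,050. Sum = $934,785.
Difference $934,790 − $934,785 = +$5 applied to Petrov: Petrov becomes $71,325.

Lindqvist: $165,090 | Petrov: $71,325 | Delacroix: $290,455 | Okafor: $197,130 | Sato: $33,740 | Orozco: $177,050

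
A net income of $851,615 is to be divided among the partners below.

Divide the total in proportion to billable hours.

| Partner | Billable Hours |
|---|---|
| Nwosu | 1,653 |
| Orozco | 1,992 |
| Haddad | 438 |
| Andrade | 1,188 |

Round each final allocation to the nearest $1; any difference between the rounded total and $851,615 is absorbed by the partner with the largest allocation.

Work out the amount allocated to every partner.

Combined billable hours = 5,271.
Proportional shares: Nwosu 1,653/5,271 × $851,615 = 267,068.79; Orozco 1,992/5,271 × $851,615 = 321,839.70; Haddad 438/5,271 × $851,615 = 70,765.96; Andrade 1,188/5,271 × $851,615 = 191,940.55.
Rounded to nearest $1: Nwosu $267,069; Orozco $321,840; Haddad $70,766; Andrade $191,941. Sum = $851,616.
Difference $851,615 − $851,616 = −$1 applied to largest allocation (Orozco): Orozco becomes $321,839.

Nwosu: $267,069 · Orozco: $321,839 · Haddad: $70,766 · Andrade: $191,941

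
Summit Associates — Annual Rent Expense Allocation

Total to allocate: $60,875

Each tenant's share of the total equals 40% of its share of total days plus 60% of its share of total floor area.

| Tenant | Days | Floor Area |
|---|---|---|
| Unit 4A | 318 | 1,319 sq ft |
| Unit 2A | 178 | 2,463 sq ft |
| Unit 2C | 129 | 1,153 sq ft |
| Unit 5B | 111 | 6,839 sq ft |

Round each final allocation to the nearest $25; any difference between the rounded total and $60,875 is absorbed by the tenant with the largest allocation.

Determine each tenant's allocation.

Unit 4A: $14,625; Unit 2A: $13,525; Unit 2C: $7,850; Unit 5B: $24,875

Totals — days 736, floor area 11,774.
Combined weights (40% days + 60% floor area): Unit 4A 0.2400; Unit 2A 0.2223; Unit 2C 0.1289; Unit 5B 0.4088.
Proportional shares: Unit 4A 14,612.56; Unit 2A 13,529.65; Unit 2C 7,844.67; Unit 5B 24,888.12.
After rounding ($25): Unit 4A $14,625; Unit 2A $13,525; Unit 2C $7,850; Unit 5B $24,900. Sum = $60,900.
Difference $60,875 − $60,900 = −$25 applied to largest allocation (Unit 5B): Unit 5B becomes $24,875.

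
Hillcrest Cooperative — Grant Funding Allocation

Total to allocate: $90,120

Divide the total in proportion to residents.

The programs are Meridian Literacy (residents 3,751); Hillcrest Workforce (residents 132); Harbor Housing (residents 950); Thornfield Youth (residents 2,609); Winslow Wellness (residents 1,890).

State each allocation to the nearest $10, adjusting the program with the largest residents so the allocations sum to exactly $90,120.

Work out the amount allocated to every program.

Meridian Literacy: $36,230 | Hillcrest Workforce: $1,270 | Harbor Housing: $9,170 | Thornfield Youth: $25,200 | Winslow Wellness: $18,250

Residents total: 9,332.
Pro-rata amounts: Meridian Literacy 3,751/9,332 × $90,120 = 36,223.76; Hillcrest Workforce 132/9,332 × $90,120 = 1,274.74; Harbor Housing 950/9,332 × $90,120 = 9,174.24; Thornfield Youth 2,609/9,332 × $90,120 = 25,195.36; Winslow Wellness 1,890/9,332 × $90,120 = 18,251.91.
After rounding ($10): Meridian Literacy $36,220; Hillcrest Workforce $1,270; Harbor Housing $9,170; Thornfield Youth $25,200; Winslow Wellness $18,250. Sum = $90,110.
Difference $90,120 − $90,110 = +$10 applied to largest residents (Meridian Literacy): Meridian Literacy becomes $36,230.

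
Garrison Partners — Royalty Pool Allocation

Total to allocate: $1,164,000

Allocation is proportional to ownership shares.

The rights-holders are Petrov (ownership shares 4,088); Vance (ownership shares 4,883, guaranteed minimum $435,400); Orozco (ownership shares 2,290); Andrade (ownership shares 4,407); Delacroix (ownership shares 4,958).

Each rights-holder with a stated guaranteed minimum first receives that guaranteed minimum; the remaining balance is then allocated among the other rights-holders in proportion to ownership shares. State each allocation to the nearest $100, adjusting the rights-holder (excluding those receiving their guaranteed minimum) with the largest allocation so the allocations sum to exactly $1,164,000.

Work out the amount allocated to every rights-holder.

Petrov: $189,200 | Vance: $435,400 | Orozco: $106,000 | Andrade: $204,000 | Delacroix: $229,400

Guaranteed amounts: Vance $435,400. Residual $728,600.
Residual split over remaining ownership shares 15,743: Petrov 189,196.27 → $189,200; Orozco 105,983.23 → $106,000; Andrade 203,959.87 → $204,000; Delacroix 229,460.64 → $229,500.
Rounding difference −$100 applied to Delacroix → $229,400.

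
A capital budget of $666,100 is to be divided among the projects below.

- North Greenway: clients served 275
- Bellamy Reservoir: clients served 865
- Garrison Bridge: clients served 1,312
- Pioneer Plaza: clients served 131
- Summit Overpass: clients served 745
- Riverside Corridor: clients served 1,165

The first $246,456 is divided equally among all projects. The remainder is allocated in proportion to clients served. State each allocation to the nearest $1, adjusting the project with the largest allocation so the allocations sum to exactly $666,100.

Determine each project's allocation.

North Greenway: $66,761; Bellamy Reservoir: $121,867; Garrison Bridge: $163,616; Pioneer Plaza: $53,311; Summit Overpass: $110,659; Riverside Corridor: $149,886

First tranche $246,456 split equally: $41,076 each.
Remainder $419,644 by clients served (total 4,493): North Greenway 25,684.87 → $25,685; Bellamy Reservoir 80,790.58 → $80,791; Garrison Bridge 122,540.16 → $122,540; Pioneer Plaza 12,235.34 → $12,235; Summit Overpass 69,582.64 → $69,583; Riverside Corridor 108,810.43 → $108,810.
Totals: North Greenway $41,076 + $25,685 = $66,761; Bellamy Reservoir $41,076 + $80,791 = $121,867; Garrison Bridge $41,076 + $122,540 = $163,616; Pioneer Plaza $41,076 + $12,235 = $53,311; Summit Overpass $41,076 + $69,583 = $110,659; Riverside Corridor $41,076 + $108,810 = $149,886.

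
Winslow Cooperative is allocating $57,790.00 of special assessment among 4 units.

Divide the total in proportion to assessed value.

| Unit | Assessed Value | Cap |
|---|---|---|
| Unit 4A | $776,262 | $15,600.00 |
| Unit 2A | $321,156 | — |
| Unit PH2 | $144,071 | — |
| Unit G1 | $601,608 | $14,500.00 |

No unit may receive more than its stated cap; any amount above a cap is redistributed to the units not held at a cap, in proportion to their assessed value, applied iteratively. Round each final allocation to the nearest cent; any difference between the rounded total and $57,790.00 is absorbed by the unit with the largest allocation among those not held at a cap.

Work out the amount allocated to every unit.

Sum of assessed value: 1,843,097.
Unconstrained shares: Unit 4A 24,339.5659; Unit 2A 10,069.7930; Unit PH2 4,517.3223; Unit G1 18,863.3188.
Capped: Unit 4A ($15,600.00), Unit G1 ($14,500.00); balance $27,690.00 reallocated over remaining assessed value 465,227.
Redistributed shares: Unit 2A 19,114.9904 → $19,114.99; Unit PH2 8,575.0096 → $8,575.01.

Unit 4A: $15,600.00 · Unit 2A: $19,114.99 · Unit PH2: $8,575.01 · Unit G1: $14,500.00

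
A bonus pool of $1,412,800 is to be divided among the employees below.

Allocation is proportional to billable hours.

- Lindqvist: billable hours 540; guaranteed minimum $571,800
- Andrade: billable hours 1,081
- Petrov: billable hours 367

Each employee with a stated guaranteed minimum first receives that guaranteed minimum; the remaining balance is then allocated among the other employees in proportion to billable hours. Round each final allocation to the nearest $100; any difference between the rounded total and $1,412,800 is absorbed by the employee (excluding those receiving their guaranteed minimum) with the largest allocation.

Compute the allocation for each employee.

Lindqvist: $571,800; Andrade: $627,800; Petrov: $213,200

Minimums first: Lindqvist $571,800. Residual $841,000.
Residual split over remaining billable hours 1,448: Andrade 627,845.99 → $627,800; Petrov 213,154.01 → $213,200.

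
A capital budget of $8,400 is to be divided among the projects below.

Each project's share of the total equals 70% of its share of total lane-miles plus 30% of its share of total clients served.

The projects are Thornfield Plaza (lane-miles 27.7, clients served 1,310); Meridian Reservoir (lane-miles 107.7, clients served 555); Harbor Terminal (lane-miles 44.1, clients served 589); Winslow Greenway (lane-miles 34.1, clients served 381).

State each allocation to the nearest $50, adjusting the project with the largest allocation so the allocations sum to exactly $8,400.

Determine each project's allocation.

Totals — lane-miles 213.6, clients served 2,835.
Composite weights (70% lane-miles + 30% clients served): Thornfield Plaza 0.2294; Meridian Reservoir 0.4117; Harbor Terminal 0.2069; Winslow Greenway 0.1521.
Raw shares: Thornfield Plaza 1,926.97; Meridian Reservoir 3,458.11; Harbor Terminal 1,737.54; Winslow Greenway 1,277.37.
At nearest $50: Thornfield Plaza $1,950; Meridian Reservoir $3,450; Harbor Terminal $1,750; Winslow Greenway $1,300. Sum = $8,450.
Difference $8,400 − $8,450 = −$50 applied to largest allocation (Meridian Reservoir): Meridian Reservoir becomes $3,400.

Thornfield Plaza: $1,950; Meridian Reservoir: $3,400; Harbor Terminal: $1,750; Winslow Greenway: $1,300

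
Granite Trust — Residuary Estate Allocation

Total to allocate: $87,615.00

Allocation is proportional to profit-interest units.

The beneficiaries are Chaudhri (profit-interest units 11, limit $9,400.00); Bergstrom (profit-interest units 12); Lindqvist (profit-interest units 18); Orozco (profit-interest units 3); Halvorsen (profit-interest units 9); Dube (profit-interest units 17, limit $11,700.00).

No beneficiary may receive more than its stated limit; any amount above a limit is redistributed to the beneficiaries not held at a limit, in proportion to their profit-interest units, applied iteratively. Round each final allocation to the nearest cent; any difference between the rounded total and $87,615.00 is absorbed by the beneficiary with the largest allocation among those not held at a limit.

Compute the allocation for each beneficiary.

Chaudhri: $9,400.00 · Bergstrom: $19,004.29 · Lindqvist: $28,506.43 · Orozco: $4,751.07 · Halvorsen: $14,253.21 · Dube: $11,700.00

Total profit-interest units = 70.
Pro-rata shares before constraints: Chaudhri 13,768.0714; Bergstrom 15,019.7143; Lindqvist 22,529.5714; Orozco 3,754.9286; Halvorsen 11,264.7857; Dube 21,277.9286.
Cap binds for Chaudhri ($9,400.00), Dube ($11,700.00); residual $66,515.00 reallocated over remaining profit-interest units 42.
Shares after redistribution: Bergstrom 19,004.2857 → $19,004.29; Lindqvist 28,506.4286 → $28,506.43; Orozco 4,751.0714 → $4,751.07; Halvorsen 14,253.2143 → $14,253.21.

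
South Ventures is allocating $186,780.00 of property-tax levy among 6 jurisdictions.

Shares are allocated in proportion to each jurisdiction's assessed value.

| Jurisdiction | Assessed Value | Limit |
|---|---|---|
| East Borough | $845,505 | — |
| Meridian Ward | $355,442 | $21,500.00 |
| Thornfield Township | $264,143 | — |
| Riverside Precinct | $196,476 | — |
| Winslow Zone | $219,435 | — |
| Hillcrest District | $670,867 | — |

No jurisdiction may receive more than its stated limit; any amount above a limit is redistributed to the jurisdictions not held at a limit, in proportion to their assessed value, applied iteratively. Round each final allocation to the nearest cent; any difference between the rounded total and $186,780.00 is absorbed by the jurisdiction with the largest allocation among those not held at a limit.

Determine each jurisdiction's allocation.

East Borough: $63,623.85 · Meridian Ward: $21,500.00 · Thornfield Township: $19,876.63 · Riverside Precinct: $14,784.72 · Winslow Zone: $16,512.38 · Hillcrest District: $50,482.42

Assessed value total: 2,551,868.
Unconstrained shares: East Borough 61,885.4204; Meridian Ward 26,016.0231; Thornfield Township 19,333.5351; Riverside Precinct 14,380.7545; Winslow Zone 16,061.2027; Hillcrest District 49,103.0642.
Cap binds for Meridian Ward ($21,500.00); residual $165,280.00 reallocated over remaining assessed value 2,196,426.
Remaining shares: East Borough 63,623.8446 → $63,623.84; Thornfield Township 19,876.6337 → $19,876.63; Riverside Precinct 14,784.7245 → $14,784.72; Winslow Zone 16,512.3782 → $16,512.38; Hillcrest District 50,482.4191 → $50,482.42.
Rounding difference +$0.01 applied to East Borough → $63,623.85.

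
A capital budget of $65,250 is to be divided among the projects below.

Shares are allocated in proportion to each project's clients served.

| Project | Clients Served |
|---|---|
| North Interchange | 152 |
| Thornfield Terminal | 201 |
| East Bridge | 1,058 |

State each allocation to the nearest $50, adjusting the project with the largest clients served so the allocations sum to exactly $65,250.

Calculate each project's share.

Sum of clients served: 152 + 201 + 1,058 = 1,411.
Proportional shares: North Interchange 7,029.06; Thornfield Terminal 9,295.00; East Bridge 48,925.94.
At nearest $50: North Interchange $7,050; Thornfield Terminal $9,300; East Bridge $48,950. Sum = $65,300.
Difference $65,250 − $65,300 = −$50 applied to largest clients served (East Bridge): East Bridge becomes $48,900.

North Interchange: $7,050 | Thornfield Terminal: $9,300 | East Bridge: $48,900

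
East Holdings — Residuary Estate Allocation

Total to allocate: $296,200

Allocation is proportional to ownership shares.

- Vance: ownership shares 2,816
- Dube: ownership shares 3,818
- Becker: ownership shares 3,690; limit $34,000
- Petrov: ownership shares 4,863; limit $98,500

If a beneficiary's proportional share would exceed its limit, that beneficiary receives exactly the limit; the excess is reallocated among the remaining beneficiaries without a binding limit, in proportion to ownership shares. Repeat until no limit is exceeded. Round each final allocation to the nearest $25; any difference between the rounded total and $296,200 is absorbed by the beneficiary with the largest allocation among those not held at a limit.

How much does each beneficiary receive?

Total ownership shares = 15,187.
Unconstrained shares: Vance 54,921.92; Dube 74,464.45; Becker 71,968.00; Petrov 94,845.63.
Capped: Becker ($34,000); balance $262,200 reallocated over remaining ownership shares 11,497.
Capped: Petrov ($98,500); balance $163,700 reallocated over remaining ownership shares 6,634.
Redistributed shares: Vance 69,487.37 → $69,475; Dube 94,212.63 → $94,225.

Vance: $69,475; Dube: $94,225; Becker: $34,000; Petrov: $98,500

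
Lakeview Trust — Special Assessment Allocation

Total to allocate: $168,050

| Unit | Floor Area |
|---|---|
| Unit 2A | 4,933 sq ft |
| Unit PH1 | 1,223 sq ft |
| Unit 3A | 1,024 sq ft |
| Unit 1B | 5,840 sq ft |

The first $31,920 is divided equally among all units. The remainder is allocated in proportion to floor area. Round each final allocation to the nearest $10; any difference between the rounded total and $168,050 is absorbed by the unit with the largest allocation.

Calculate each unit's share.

Equal tier: $31,920 ÷ 4 = $7,980 apiece.
Remainder $136,130 by floor area (total 13,020): Unit 2A 51,576.75 → $51,580; Unit PH1 12,787.02 → $12,790; Unit 3A 10,706.38 → $10,710; Unit 1B 61,059.85 → $61,060.
Rounding difference −$10 on remainder applied to Unit 1B.
Totals: Unit 2A $7,980 + $51,580 = $59,560; Unit PH1 $7,980 + $12,790 = $20,770; Unit 3A $7,980 + $10,710 = $18,690; Unit 1B $7,980 + $61,050 = $69,030.

Unit 2A: $59,560 · Unit PH1: $20,770 · Unit 3A: $18,690 · Unit 1B: $69,030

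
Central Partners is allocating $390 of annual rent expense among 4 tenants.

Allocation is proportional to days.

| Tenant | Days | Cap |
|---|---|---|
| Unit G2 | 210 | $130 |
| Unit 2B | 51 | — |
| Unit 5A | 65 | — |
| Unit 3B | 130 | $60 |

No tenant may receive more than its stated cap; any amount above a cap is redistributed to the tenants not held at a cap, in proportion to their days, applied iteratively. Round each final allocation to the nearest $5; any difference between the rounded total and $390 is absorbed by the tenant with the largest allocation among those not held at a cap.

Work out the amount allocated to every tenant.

Unit G2: $130 | Unit 2B: $90 | Unit 5A: $110 | Unit 3B: $60

Combined days = 456.
Pro-rata shares before constraints: Unit G2 179.61; Unit 2B 43.62; Unit 5A 55.59; Unit 3B 111.18.
Cap binds for Unit G2 ($130), Unit 3B ($60); residual $200 reallocated over remaining days 116.
Remaining shares: Unit 2B 87.93 → $90; Unit 5A 112.07 → $110.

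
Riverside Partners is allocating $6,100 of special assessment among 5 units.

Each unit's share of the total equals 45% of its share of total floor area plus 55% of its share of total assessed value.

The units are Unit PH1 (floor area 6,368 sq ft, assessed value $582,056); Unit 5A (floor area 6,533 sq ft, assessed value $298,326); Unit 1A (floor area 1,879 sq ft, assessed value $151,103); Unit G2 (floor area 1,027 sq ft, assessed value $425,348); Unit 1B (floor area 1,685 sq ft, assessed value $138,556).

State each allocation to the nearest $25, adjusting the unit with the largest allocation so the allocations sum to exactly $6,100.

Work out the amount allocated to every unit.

Totals — floor area 17,492, assessed value 1,595,389.
Combined weights (45% floor area + 55% assessed value): Unit PH1 0.3645; Unit 5A 0.2709; Unit 1A 0.1004; Unit G2 0.1731; Unit 1B 0.0911.
Raw shares: Unit PH1 2,223.35; Unit 5A 1,652.58; Unit 1A 612.63; Unit G2 1,055.65; Unit 1B 555.80.
After rounding ($25): Unit PH1 $2,225; Unit 5A $1,650; Unit 1A $625; Unit G2 $1,050; Unit 1B $550. Sum = $6,100.
Rounded total matches; no reconciliation needed.

Unit PH1: $2,225 · Unit 5A: $1,650 · Unit 1A: $625 · Unit G2: $1,050 · Unit 1B: $550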